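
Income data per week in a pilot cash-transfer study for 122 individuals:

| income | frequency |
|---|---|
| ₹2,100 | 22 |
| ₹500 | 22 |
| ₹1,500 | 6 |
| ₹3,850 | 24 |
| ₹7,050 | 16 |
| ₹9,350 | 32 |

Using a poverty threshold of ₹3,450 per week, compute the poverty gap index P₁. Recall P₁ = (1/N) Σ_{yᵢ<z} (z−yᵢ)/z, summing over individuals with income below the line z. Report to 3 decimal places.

Below z: 22×₹500, 6×₹1,500, 22×₹2,100 (q = 50 of N = 122).
Relative gaps: (3450−500)/3450 = 0.8551 (×22); (3450−1500)/3450 = 0.5652 (×6); (3450−2100)/3450 = 0.3913 (×22).
Σ = 30.811594. Dividing by the full population N = 122 gives P₁ = 0.253.

0.253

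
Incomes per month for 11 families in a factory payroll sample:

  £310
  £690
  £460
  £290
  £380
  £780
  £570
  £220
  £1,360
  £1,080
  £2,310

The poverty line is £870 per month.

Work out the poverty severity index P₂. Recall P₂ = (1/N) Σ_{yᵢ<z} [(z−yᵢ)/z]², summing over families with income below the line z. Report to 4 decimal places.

Incomes under z: £220, £290, £310, £380, £460, £570, £690, £780 (q = 8 of N = 11).
Gap ratios (z−y)/z: (870−220)/870 = 0.7471; (870−290)/870 = 0.6667; (870−310)/870 = 0.6437; (870−380)/870 = 0.5632; (870−460)/870 = 0.4713; (870−570)/870 = 0.3448; (870−690)/870 = 0.2069; (870−780)/870 = 0.1034.
Squared: 0.5582; 0.4444; 0.4143; 0.3172; 0.2221; 0.1189; 0.0428; 0.0107.
Sum = 2.128683; P₂ = 2.128683 / 11 = 0.1935.

0.1935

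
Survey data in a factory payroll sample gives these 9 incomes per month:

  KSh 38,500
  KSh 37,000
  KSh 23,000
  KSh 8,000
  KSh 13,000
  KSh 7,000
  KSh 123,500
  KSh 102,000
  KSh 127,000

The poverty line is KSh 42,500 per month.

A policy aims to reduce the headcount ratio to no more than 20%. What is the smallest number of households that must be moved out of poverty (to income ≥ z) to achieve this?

5

Currently q = 6 of N = 9 are below the line (H = 0.667).
A headcount ratio of at most 20% allows at most ⌊0.20 × 9⌋ = 1 poor households.
So at least 6 − 1 = 5 must be lifted.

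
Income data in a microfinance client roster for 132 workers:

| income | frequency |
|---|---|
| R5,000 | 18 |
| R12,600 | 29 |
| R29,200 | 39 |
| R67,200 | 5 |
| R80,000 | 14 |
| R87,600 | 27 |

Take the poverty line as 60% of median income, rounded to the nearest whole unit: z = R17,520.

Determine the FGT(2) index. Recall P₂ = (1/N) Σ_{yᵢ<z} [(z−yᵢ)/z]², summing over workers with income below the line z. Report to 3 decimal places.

0.087

Poor units: 18×R5,000, 29×R12,600 (q = 47 of N = 132).
Gap ratios (z−y)/z: (17520−5000)/17520 = 0.7146 (×18); (17520−12600)/17520 = 0.2808 (×29).
Squared: 0.5107 (×18); 0.0789 (×29).
Sum = 11.479030; P₂ = 11.479030 / 132 = 0.087.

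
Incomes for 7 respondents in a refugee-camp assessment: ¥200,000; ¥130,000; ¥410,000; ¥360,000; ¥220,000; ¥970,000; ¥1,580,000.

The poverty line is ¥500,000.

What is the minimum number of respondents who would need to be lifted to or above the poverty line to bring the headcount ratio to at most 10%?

5

Currently q = 5 of N = 7 are below the line (H = 0.714).
A headcount ratio of at most 10% allows at most ⌊0.10 × 7⌋ = 0 poor respondents.
So at least 5 − 0 = 5 must be lifted.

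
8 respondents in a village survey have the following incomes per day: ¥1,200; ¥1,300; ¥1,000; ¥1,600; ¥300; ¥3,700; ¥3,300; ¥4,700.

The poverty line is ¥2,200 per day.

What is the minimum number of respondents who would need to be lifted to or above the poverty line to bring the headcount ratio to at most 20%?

4

5 of the 8 respondents are poor, so H = 5/8 = 0.625.
A headcount ratio of at most 20% allows at most ⌊0.20 × 8⌋ = 1 poor respondents.
So at least 5 − 1 = 4 must be lifted.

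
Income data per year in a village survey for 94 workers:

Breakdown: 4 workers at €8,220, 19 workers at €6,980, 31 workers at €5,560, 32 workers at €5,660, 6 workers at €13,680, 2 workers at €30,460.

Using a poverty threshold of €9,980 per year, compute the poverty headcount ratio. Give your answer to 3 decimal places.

0.915

86 of the 94 workers have income below €9,980.
H = 86/94 = 0.915.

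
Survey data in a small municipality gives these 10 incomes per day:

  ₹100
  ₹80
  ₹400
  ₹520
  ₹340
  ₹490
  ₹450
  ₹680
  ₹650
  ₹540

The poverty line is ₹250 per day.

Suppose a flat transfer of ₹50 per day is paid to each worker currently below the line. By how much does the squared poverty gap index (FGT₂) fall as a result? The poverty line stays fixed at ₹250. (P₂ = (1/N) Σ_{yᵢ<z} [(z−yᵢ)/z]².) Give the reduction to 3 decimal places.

0.043

Before: below the line — ₹80, ₹100; squared poverty gap index (FGT₂) = 0.08224.
After the ₹50 transfer: below the line — ₹130, ₹150; squared poverty gap index (FGT₂) = 0.03904.
Reduction = 0.08224 − 0.03904 = 0.043.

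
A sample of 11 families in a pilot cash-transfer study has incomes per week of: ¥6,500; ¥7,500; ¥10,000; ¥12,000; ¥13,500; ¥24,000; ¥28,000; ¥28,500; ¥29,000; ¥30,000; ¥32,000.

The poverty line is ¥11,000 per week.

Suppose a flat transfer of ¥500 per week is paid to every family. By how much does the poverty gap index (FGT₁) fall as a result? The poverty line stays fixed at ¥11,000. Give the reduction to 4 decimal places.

Before: below the line — ¥6,500, ¥7,500, ¥10,000; poverty gap index (FGT₁) = 0.074380.
After the ¥500 transfer: below the line — ¥7,000, ¥8,000, ¥10,500; poverty gap index (FGT₁) = 0.061983.
Reduction = 0.074380 − 0.061983 = 0.0124.

0.0124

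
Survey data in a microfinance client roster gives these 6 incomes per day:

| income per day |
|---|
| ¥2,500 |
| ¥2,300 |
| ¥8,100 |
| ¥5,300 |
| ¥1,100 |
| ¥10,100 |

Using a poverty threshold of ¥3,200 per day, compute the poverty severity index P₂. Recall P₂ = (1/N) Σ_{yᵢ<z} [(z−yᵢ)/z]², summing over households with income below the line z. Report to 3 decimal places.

0.093

Below z: ¥1,100, ¥2,300, ¥2,500 (q = 3 of N = 6).
Relative gaps: (3200−1100)/3200 = 0.6562; (3200−2300)/3200 = 0.2812; (3200−2500)/3200 = 0.2188.
Squared: 0.4307; 0.0791; 0.0479.
Sum = 0.557617; P₂ = 0.557617 / 6 = 0.093.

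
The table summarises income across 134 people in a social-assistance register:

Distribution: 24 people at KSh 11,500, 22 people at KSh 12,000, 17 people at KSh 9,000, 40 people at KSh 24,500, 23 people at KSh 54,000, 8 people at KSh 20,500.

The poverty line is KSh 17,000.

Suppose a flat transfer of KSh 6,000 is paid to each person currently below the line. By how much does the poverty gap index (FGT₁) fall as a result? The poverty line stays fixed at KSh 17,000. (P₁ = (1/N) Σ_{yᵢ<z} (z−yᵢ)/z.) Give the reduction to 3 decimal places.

Before: below the line — 17×KSh 9,000, 24×KSh 11,500, 22×KSh 12,000; poverty gap index (FGT₁) = 0.16594.
After the KSh 6,000 transfer: below the line — 17×KSh 15,000; poverty gap index (FGT₁) = 0.01493.
Reduction = 0.16594 − 0.01493 = 0.151.

0.151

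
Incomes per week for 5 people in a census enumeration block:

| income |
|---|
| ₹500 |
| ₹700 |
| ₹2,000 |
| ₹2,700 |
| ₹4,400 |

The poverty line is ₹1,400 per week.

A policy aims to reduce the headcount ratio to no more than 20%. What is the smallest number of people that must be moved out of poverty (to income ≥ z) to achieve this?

1

2 of the 5 people are poor, so H = 2/5 = 0.400.
A headcount ratio of at most 20% allows at most ⌊0.20 × 5⌋ = 1 poor people.
So at least 2 − 1 = 1 must be lifted.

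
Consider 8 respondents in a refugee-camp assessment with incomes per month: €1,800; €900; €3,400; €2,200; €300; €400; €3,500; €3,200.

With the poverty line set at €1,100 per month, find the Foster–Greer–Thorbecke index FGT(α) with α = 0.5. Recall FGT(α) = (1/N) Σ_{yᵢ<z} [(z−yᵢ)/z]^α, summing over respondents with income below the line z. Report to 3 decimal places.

0.260

Below z: €300, €400, €900 (q = 3 of N = 8).
Normalized shortfalls: (1100−300)/1100 = 0.7273; (1100−400)/1100 = 0.6364; (1100−900)/1100 = 0.1818.
Raised to α = 0.5: 0.85280; 0.79772; 0.42640.
Sum = 2.076928; FGT(0.5) = 2.076928 / 8 = 0.260.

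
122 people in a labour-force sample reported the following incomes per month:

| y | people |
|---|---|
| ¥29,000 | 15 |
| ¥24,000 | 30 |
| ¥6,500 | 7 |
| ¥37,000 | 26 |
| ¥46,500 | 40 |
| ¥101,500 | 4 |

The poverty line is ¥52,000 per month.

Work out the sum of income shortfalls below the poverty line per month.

Poor units: 7×¥6,500, 30×¥24,000, 15×¥29,000, 26×¥37,000, 40×¥46,500 (q = 118 of N = 122).
Individual gaps: 7×(52000−6500) = 318500; 30×(52000−24000) = 840000; 15×(52000−29000) = 345000; 26×(52000−37000) = 390000; 40×(52000−46500) = 220000.
Aggregate gap = ¥2,113,500.

¥2,113,500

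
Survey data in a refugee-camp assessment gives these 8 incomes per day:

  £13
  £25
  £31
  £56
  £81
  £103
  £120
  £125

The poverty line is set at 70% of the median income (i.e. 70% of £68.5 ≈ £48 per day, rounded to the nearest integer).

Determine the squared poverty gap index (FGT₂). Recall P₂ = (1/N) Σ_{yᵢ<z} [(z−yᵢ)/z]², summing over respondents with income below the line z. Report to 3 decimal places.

Below z: £13, £25, £31 (q = 3 of N = 8).
Normalized shortfalls: (48−13)/48 = 0.7292; (48−25)/48 = 0.4792; (48−31)/48 = 0.3542.
Squared: 0.5317; 0.2296; 0.1254.
Sum = 0.886719; P₂ = 0.886719 / 8 = 0.111.

0.111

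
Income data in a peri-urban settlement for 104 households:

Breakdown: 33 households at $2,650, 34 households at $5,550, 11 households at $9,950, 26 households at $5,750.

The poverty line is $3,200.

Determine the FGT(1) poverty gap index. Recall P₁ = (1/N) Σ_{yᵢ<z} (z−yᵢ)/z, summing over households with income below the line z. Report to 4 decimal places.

0.0545

Poor units: 33×$2,650 (q = 33 of N = 104).
Shortfall ratios: (3200−2650)/3200 = 0.1719 (×33).
Σ = 5.671875. Dividing by the full population N = 104 gives P₁ = 0.0545.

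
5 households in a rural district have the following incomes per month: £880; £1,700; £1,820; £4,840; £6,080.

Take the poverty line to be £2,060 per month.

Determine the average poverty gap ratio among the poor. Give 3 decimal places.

0.288

Below z: £880, £1,700, £1,820 (q = 3 of N = 5).
Shortfall ratios (z−y)/z: 0.5728, 0.1748, 0.1165; sum = 0.864078.
I averages over the q = 3 poor units only: 0.864078 / 3 = 0.288.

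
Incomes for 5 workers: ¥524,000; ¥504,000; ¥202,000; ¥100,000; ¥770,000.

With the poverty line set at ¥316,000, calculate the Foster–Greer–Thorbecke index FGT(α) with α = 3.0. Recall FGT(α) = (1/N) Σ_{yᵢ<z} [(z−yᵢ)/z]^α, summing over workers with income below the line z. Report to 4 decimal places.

Below z: ¥100,000, ¥202,000 (q = 2 of N = 5).
Gap ratios (z−y)/z: (316000−100000)/316000 = 0.6835; (316000−202000)/316000 = 0.3608.
Raised to α = 3.0: 0.31937; 0.04695.
Sum = 0.366326; FGT(3.0) = 0.366326 / 5 = 0.0733.

0.0733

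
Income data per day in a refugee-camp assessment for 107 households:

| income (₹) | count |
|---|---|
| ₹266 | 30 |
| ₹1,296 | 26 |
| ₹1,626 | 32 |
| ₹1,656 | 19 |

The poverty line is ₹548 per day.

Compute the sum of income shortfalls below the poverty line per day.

Incomes under z: 30×₹266 (q = 30 of N = 107).
Individual gaps: 30×(548−266) = 8460.
Aggregate gap = ₹8,460.

₹8,460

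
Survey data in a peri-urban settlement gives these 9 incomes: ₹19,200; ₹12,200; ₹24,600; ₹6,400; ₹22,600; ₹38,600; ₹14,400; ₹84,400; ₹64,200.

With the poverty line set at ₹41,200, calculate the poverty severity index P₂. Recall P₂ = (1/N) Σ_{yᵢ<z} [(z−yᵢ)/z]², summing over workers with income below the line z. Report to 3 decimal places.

0.254

Poor units: ₹6,400, ₹12,200, ₹14,400, ₹19,200, ₹22,600, ₹24,600, ₹38,600 (q = 7 of N = 9).
Normalized shortfalls: (41200−6400)/41200 = 0.8447; (41200−12200)/41200 = 0.7039; (41200−14400)/41200 = 0.6505; (41200−19200)/41200 = 0.5340; (41200−22600)/41200 = 0.4515; (41200−24600)/41200 = 0.4029; (41200−38600)/41200 = 0.0631.
Squared: 0.7135; 0.4955; 0.4231; 0.2851; 0.2038; 0.1623; 0.0040.
Sum = 2.287303; P₂ = 2.287303 / 9 = 0.254.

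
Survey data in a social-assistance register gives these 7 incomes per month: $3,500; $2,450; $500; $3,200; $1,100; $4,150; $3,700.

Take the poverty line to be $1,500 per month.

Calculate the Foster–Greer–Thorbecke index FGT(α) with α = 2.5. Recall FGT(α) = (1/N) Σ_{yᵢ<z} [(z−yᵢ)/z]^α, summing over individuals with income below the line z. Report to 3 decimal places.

0.057

Poor units: $500, $1,100 (q = 2 of N = 7).
Normalized shortfalls: (1500−500)/1500 = 0.6667; (1500−1100)/1500 = 0.2667.
Raised to α = 2.5: 0.36289; 0.03672.
Sum = 0.399609; FGT(2.5) = 0.399609 / 7 = 0.057.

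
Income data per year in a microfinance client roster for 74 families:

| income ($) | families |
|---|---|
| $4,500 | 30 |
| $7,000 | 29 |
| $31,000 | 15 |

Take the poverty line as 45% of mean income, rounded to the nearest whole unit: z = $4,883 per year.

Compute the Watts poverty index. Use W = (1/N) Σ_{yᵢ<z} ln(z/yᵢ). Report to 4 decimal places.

0.0331

Incomes under z: 30×$4,500 (q = 30 of N = 74).
ln(z/y) terms: ln(4883/4500) = 0.0817 (×30).
W = 2.450472 / 74 = 0.0331.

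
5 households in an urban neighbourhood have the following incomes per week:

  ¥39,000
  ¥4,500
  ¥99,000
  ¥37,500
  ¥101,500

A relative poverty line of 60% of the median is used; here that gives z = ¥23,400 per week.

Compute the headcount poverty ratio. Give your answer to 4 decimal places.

1 of the 5 households have income below ¥23,400.
H = 1/5 = 0.2000.

0.2000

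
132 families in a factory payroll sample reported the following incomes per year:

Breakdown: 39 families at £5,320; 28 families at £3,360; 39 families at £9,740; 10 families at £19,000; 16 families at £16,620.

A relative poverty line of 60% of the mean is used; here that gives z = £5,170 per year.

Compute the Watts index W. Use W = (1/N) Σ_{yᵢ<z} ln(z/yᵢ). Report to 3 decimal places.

0.091

Incomes under z: 28×£3,360 (q = 28 of N = 132).
ln(z/y) terms: ln(5170/3360) = 0.4309 (×28).
W = 12.066088 / 132 = 0.091.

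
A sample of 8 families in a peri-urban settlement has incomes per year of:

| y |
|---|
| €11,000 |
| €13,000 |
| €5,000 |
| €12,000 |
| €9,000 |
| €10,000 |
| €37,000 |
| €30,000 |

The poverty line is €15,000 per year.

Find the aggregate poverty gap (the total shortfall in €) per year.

Below the line: €5,000, €9,000, €10,000, €11,000, €12,000, €13,000 (q = 6 of N = 8).
Individual gaps: 15000−5000 = 10000; 15000−9000 = 6000; 15000−10000 = 5000; 15000−11000 = 4000; 15000−12000 = 3000; 15000−13000 = 2000.
Aggregate gap = €30,000.

€30,000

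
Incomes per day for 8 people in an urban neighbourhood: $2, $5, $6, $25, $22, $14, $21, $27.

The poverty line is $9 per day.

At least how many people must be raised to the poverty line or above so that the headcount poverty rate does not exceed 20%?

3 of the 8 people are poor, so H = 3/8 = 0.375.
A headcount ratio of at most 20% allows at most ⌊0.20 × 8⌋ = 1 poor people.
So at least 3 − 1 = 2 must be lifted.

2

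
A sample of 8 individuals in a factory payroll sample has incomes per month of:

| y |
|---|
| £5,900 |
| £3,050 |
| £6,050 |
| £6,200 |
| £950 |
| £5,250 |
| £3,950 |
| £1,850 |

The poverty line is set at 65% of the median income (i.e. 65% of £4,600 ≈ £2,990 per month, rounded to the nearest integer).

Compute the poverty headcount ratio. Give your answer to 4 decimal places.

2 of the 8 individuals have income below £2,990.
H = 2/8 = 0.2500.

0.2500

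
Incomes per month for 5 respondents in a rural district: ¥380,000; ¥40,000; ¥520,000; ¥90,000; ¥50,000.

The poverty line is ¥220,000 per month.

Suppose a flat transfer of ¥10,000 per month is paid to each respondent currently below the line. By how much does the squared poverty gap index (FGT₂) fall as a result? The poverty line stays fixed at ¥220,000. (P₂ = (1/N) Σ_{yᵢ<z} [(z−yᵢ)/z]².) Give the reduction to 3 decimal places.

0.038

Before: below the line — ¥40,000, ¥50,000, ¥90,000; squared poverty gap index (FGT₂) = 0.32314.
After the ¥10,000 transfer: below the line — ¥50,000, ¥60,000, ¥100,000; squared poverty gap index (FGT₂) = 0.28471.
Reduction = 0.32314 − 0.28471 = 0.038.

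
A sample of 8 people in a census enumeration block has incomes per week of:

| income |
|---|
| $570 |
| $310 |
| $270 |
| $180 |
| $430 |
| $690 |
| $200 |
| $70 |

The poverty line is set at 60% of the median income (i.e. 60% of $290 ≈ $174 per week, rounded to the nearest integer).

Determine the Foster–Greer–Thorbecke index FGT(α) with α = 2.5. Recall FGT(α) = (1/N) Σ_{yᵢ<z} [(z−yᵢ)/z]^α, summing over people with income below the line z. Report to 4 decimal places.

0.0345

Below the line: $70 (q = 1 of N = 8).
Gap ratios (z−y)/z: (174−70)/174 = 0.5977.
Raised to α = 2.5: 0.27619.
Sum = 0.276191; FGT(2.5) = 0.276191 / 8 = 0.0345.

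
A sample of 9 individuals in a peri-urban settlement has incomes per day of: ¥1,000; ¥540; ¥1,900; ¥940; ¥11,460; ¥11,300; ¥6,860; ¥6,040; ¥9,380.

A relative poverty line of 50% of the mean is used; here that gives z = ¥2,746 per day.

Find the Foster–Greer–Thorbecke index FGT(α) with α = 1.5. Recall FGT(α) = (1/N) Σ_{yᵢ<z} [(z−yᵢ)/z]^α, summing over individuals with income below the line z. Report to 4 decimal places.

Poor units: ¥540, ¥940, ¥1,000, ¥1,900 (q = 4 of N = 9).
Shortfall ratios: (2746−540)/2746 = 0.8034; (2746−940)/2746 = 0.6577; (2746−1000)/2746 = 0.6358; (2746−1900)/2746 = 0.3081.
Raised to α = 1.5: 0.72004; 0.53337; 0.50701; 0.17100.
Sum = 1.931420; FGT(1.5) = 1.931420 / 9 = 0.2146.

0.2146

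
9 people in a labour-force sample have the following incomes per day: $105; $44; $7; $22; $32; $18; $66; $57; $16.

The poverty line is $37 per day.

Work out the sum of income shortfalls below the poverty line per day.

Below z: $7, $16, $18, $22, $32 (q = 5 of N = 9).
Individual gaps: 37−7 = 30; 37−16 = 21; 37−18 = 19; 37−22 = 15; 37−32 = 5.
Aggregate gap = $90.

$90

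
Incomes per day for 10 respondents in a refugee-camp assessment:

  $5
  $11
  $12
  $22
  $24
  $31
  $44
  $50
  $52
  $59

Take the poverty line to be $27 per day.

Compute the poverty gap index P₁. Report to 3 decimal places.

0.226

Incomes under z: $5, $11, $12, $22, $24 (q = 5 of N = 10).
Normalized shortfalls: (27−5)/27 = 0.8148; (27−11)/27 = 0.5926; (27−12)/27 = 0.5556; (27−22)/27 = 0.1852; (27−24)/27 = 0.1111.
Σ = 2.259259. Dividing by the full population N = 10 gives P₁ = 0.226.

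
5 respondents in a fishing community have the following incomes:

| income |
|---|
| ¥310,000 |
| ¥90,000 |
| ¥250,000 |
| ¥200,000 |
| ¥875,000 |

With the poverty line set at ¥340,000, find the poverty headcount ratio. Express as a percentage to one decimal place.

4 of the 5 respondents have income below ¥340,000.
H = 4/5 = 80.0%.

80.0%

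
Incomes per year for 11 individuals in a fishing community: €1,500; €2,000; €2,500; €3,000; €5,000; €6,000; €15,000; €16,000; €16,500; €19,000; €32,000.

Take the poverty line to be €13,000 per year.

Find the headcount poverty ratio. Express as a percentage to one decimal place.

54.5%

6 of the 11 individuals have income below €13,000.
H = 6/11 = 54.5%.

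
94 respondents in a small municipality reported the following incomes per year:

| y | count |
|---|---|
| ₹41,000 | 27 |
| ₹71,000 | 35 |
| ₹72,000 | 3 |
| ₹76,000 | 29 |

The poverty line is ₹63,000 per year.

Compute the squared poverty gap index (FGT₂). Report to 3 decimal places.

0.035

Incomes under z: 27×₹41,000 (q = 27 of N = 94).
Gap ratios (z−y)/z: (63000−41000)/63000 = 0.3492 (×27).
Squared: 0.1219 (×27).
Sum = 3.292517; P₂ = 3.292517 / 94 = 0.035.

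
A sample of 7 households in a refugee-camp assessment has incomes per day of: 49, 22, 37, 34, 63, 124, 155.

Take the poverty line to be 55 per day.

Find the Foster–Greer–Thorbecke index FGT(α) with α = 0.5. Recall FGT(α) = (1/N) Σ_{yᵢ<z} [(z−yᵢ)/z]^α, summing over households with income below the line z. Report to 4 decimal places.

Incomes under z: 22, 34, 37, 49 (q = 4 of N = 7).
Gap ratios (z−y)/z: (55−22)/55 = 0.6000; (55−34)/55 = 0.3818; (55−37)/55 = 0.3273; (55−49)/55 = 0.1091.
Raised to α = 0.5: 0.77460; 0.61791; 0.57208; 0.33029.
Sum = 2.294878; FGT(0.5) = 2.294878 / 7 = 0.3278.

0.3278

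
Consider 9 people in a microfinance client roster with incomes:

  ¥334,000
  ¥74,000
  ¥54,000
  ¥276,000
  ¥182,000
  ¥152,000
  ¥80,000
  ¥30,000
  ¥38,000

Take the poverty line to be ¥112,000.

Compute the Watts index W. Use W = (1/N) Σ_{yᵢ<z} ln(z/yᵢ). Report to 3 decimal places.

Poor units: ¥30,000, ¥38,000, ¥54,000, ¥74,000, ¥80,000 (q = 5 of N = 9).
Log gaps: ln(112000/30000) = 1.3173; ln(112000/38000) = 1.0809; ln(112000/54000) = 0.7295; ln(112000/74000) = 0.4144; ln(112000/80000) = 0.3365.
W = 3.878635 / 9 = 0.431.

0.431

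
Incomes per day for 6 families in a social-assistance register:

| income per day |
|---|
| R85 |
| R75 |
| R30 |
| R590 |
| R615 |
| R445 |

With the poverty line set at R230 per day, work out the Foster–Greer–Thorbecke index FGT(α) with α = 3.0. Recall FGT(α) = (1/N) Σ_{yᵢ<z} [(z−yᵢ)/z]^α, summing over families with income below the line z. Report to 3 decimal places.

Poor units: R30, R75, R85 (q = 3 of N = 6).
Normalized shortfalls: (230−30)/230 = 0.8696; (230−75)/230 = 0.6739; (230−85)/230 = 0.6304.
Raised to α = 3.0: 0.65752; 0.30606; 0.25057.
Sum = 1.214145; FGT(3.0) = 1.214145 / 6 = 0.202.

0.202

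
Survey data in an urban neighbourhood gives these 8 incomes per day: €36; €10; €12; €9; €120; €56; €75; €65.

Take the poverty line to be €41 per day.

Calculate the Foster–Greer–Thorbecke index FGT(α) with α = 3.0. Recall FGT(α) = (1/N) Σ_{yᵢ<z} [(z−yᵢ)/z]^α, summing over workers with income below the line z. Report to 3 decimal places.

Below the line: €9, €10, €12, €36 (q = 4 of N = 8).
Shortfall ratios: (41−9)/41 = 0.7805; (41−10)/41 = 0.7561; (41−12)/41 = 0.7073; (41−36)/41 = 0.1220.
Raised to α = 3.0: 0.47544; 0.43225; 0.35387; 0.00181.
Sum = 1.263374; FGT(3.0) = 1.263374 / 8 = 0.158.

0.158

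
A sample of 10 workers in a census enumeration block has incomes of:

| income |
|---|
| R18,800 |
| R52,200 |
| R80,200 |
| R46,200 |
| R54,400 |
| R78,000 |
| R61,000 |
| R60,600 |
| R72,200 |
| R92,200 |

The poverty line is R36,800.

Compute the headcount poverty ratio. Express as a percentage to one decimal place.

10.0%

1 of the 10 workers have income below R36,800.
H = 1/10 = 10.0%.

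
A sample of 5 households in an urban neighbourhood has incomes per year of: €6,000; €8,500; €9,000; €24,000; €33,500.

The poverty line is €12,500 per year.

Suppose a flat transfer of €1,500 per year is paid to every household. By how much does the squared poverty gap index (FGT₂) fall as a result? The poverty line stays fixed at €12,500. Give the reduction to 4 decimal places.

Before: below the line — €6,000, €8,500, €9,000; squared poverty gap index (FGT₂) = 0.090240.
After the €1,500 transfer: below the line — €7,500, €10,000, €10,500; squared poverty gap index (FGT₂) = 0.045120.
Reduction = 0.090240 − 0.045120 = 0.0451.

0.0451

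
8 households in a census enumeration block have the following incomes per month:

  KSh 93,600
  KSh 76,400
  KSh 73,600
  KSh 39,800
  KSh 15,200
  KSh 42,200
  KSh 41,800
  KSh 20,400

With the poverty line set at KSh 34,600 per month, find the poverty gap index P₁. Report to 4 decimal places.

Below the line: KSh 15,200, KSh 20,400 (q = 2 of N = 8).
Normalized shortfalls: (34600−15200)/34600 = 0.5607; (34600−20400)/34600 = 0.4104.
Sum of shortfalls = 0.971098; P₁ averages over all N: 0.971098 / 8 = 0.1214.

0.1214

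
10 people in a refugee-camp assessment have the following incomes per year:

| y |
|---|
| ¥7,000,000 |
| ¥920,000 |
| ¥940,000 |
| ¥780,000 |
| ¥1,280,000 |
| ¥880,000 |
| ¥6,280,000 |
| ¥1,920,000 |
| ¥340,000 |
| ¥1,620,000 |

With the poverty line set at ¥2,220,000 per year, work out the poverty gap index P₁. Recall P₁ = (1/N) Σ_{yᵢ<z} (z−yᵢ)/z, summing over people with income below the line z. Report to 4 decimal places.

0.4090

Below z: ¥340,000, ¥780,000, ¥880,000, ¥920,000, ¥940,000, ¥1,280,000, ¥1,620,000, ¥1,920,000 (q = 8 of N = 10).
Normalized shortfalls: (2220000−340000)/2220000 = 0.8468; (2220000−780000)/2220000 = 0.6486; (2220000−880000)/2220000 = 0.6036; (2220000−920000)/2220000 = 0.5856; (2220000−940000)/2220000 = 0.5766; (2220000−1280000)/2220000 = 0.4234; (2220000−1620000)/2220000 = 0.2703; (2220000−1920000)/2220000 = 0.1351.
Σ = 4.090090. Dividing by the full population N = 10 gives P₁ = 0.4090.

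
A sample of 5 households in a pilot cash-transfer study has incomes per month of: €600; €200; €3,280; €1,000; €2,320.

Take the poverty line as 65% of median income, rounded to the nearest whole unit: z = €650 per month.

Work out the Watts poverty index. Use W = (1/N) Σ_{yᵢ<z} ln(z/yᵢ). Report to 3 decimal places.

Below z: €200, €600 (q = 2 of N = 5).
Log gaps: ln(650/200) = 1.1787; ln(650/600) = 0.0800.
W = 1.258698 / 5 = 0.252.

0.252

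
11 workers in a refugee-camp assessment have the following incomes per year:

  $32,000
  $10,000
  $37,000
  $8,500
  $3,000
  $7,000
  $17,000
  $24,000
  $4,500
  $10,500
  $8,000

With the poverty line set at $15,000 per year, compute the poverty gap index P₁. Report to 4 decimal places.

0.3242

Below z: $3,000, $4,500, $7,000, $8,000, $8,500, $10,000, $10,500 (q = 7 of N = 11).
Relative gaps: (15000−3000)/15000 = 0.8000; (15000−4500)/15000 = 0.7000; (15000−7000)/15000 = 0.5333; (15000−8000)/15000 = 0.4667; (15000−8500)/15000 = 0.4333; (15000−10000)/15000 = 0.3333; (15000−10500)/15000 = 0.3000.
Σ = 3.566667. Dividing by the full population N = 11 gives P₁ = 0.3242.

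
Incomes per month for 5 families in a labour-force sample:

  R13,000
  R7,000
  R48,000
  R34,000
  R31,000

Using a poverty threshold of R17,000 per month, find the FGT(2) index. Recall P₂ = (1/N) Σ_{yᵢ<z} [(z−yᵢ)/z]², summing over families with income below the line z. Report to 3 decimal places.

0.080

Below z: R7,000, R13,000 (q = 2 of N = 5).
Normalized shortfalls: (17000−7000)/17000 = 0.5882; (17000−13000)/17000 = 0.2353.
Squared: 0.3460; 0.0554.
Sum = 0.401384; P₂ = 0.401384 / 5 = 0.080.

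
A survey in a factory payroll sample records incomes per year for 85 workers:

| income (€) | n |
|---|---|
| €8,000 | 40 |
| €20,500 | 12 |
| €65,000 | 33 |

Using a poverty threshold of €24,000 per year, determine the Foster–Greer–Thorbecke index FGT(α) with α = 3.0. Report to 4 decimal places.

Incomes under z: 40×€8,000, 12×€20,500 (q = 52 of N = 85).
Relative gaps: (24000−8000)/24000 = 0.6667 (×40); (24000−20500)/24000 = 0.1458 (×12).
Raised to α = 3.0: 0.29630 (×40); 0.00310 (×12).
Sum = 11.889070; FGT(3.0) = 11.889070 / 85 = 0.1399.

0.1399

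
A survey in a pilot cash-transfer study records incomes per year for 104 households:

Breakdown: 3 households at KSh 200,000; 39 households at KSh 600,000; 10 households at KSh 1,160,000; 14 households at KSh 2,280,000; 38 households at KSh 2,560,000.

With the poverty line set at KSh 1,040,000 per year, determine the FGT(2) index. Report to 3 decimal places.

0.086

Poor units: 3×KSh 200,000, 39×KSh 600,000 (q = 42 of N = 104).
Relative gaps: (1040000−200000)/1040000 = 0.8077 (×3); (1040000−600000)/1040000 = 0.4231 (×39).
Squared: 0.6524 (×3); 0.1790 (×39).
Sum = 8.937870; P₂ = 8.937870 / 104 = 0.086.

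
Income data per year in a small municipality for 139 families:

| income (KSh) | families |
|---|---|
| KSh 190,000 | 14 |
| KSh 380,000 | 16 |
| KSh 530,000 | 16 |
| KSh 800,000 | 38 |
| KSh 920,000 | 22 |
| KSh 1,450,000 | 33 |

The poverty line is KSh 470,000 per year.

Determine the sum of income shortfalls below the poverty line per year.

Poor units: 14×KSh 190,000, 16×KSh 380,000 (q = 30 of N = 139).
Individual gaps: 14×(470000−190000) = 3920000; 16×(470000−380000) = 1440000.
Aggregate gap = KSh 5,360,000.

KSh 5,360,000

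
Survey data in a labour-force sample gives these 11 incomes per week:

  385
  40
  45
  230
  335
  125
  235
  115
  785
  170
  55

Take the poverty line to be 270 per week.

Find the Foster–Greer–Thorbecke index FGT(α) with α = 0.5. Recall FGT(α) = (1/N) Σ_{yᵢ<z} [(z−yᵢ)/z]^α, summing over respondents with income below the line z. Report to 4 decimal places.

Incomes under z: 40, 45, 55, 115, 125, 170, 230, 235 (q = 8 of N = 11).
Relative gaps: (270−40)/270 = 0.8519; (270−45)/270 = 0.8333; (270−55)/270 = 0.7963; (270−115)/270 = 0.5741; (270−125)/270 = 0.5370; (270−170)/270 = 0.3704; (270−230)/270 = 0.1481; (270−235)/270 = 0.1296.
Raised to α = 0.5: 0.92296; 0.91287; 0.89235; 0.75768; 0.73283; 0.60858; 0.38490; 0.36004.
Sum = 5.572210; FGT(0.5) = 5.572210 / 11 = 0.5066.

0.5066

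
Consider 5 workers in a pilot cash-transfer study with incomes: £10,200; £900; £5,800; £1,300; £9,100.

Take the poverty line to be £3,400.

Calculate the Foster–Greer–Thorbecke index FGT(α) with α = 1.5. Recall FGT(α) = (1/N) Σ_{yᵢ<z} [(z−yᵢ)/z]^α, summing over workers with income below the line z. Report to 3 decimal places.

0.223

Poor units: £900, £1,300 (q = 2 of N = 5).
Normalized shortfalls: (3400−900)/3400 = 0.7353; (3400−1300)/3400 = 0.6176.
Raised to α = 1.5: 0.63051; 0.48541.
Sum = 1.115922; FGT(1.5) = 1.115922 / 5 = 0.223.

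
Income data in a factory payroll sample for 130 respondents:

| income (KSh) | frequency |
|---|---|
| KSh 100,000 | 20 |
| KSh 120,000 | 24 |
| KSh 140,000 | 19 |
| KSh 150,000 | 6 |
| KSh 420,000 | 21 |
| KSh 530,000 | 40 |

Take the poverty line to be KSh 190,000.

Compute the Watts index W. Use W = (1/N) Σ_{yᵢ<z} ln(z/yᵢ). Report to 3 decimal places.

0.239

Poor units: 20×KSh 100,000, 24×KSh 120,000, 19×KSh 140,000, 6×KSh 150,000 (q = 69 of N = 130).
Log gaps: ln(190000/100000) = 0.6419 (×20); ln(190000/120000) = 0.4595 (×24); ln(190000/140000) = 0.3054 (×19); ln(190000/150000) = 0.2364 (×6).
W = 31.086438 / 130 = 0.239.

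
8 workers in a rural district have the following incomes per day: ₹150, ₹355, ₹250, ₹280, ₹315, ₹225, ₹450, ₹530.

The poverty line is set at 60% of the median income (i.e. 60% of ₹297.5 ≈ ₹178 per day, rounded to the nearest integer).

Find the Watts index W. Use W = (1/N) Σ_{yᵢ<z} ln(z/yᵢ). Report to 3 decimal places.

0.021

Incomes under z: ₹150 (q = 1 of N = 8).
ln(z/y) terms: ln(178/150) = 0.1711.
W = 0.171148 / 8 = 0.021.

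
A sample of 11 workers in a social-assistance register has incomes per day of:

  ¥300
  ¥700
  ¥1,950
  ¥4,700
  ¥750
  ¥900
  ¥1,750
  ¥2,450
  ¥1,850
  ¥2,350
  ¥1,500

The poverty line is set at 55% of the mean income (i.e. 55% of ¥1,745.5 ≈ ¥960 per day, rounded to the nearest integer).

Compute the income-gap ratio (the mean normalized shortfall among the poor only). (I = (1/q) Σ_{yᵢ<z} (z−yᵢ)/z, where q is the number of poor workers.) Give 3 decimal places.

0.310

Below the line: ¥300, ¥700, ¥750, ¥900 (q = 4 of N = 11).
Shortfall ratios (z−y)/z: 0.6875, 0.2708, 0.2188, 0.0625; sum = 1.239583.
I averages over the q = 4 poor units only: 1.239583 / 4 = 0.310.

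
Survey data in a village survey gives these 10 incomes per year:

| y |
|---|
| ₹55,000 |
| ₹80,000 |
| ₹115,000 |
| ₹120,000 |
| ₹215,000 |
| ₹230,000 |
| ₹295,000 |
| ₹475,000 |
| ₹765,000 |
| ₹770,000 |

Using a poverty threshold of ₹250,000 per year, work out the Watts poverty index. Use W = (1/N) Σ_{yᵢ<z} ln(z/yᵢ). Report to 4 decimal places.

0.4398

Below the line: ₹55,000, ₹80,000, ₹115,000, ₹120,000, ₹215,000, ₹230,000 (q = 6 of N = 10).
ln(z/y) terms: ln(250000/55000) = 1.5141; ln(250000/80000) = 1.1394; ln(250000/115000) = 0.7765; ln(250000/120000) = 0.7340; ln(250000/215000) = 0.1508; ln(250000/230000) = 0.0834.
W = 4.398264 / 10 = 0.4398.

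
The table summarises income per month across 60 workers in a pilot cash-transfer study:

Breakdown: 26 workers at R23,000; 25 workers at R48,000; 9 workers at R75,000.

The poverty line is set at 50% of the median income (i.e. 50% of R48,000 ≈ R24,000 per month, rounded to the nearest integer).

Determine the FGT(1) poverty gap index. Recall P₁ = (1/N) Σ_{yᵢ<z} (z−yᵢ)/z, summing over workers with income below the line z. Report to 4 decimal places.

0.0181

Poor units: 26×R23,000 (q = 26 of N = 60).
Normalized shortfalls: (24000−23000)/24000 = 0.0417 (×26).
Sum of shortfalls = 1.083333; P₁ averages over all N: 1.083333 / 60 = 0.0181.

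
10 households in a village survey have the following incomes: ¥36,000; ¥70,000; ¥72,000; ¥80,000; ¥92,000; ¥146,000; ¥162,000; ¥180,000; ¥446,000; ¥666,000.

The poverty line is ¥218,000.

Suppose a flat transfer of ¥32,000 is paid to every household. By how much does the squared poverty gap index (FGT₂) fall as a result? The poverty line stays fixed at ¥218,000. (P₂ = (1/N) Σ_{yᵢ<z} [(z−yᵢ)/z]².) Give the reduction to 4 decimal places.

0.1048

Before: below the line — ¥36,000, ¥70,000, ¥72,000, ¥80,000, ¥92,000, ¥146,000, ¥162,000, ¥180,000; squared poverty gap index (FGT₂) = 0.254667.
After the ¥32,000 transfer: below the line — ¥68,000, ¥102,000, ¥104,000, ¥112,000, ¥124,000, ¥178,000, ¥194,000, ¥212,000; squared poverty gap index (FGT₂) = 0.149895.
Reduction = 0.254667 − 0.149895 = 0.1048.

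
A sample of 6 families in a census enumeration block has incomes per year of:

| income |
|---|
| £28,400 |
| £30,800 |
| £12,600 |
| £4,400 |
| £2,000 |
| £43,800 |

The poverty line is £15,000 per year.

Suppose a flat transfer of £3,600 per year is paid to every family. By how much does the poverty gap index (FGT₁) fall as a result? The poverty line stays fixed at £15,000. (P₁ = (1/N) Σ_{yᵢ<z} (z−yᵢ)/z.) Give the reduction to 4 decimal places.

Before: below the line — £2,000, £4,400, £12,600; poverty gap index (FGT₁) = 0.288889.
After the £3,600 transfer: below the line — £5,600, £8,000; poverty gap index (FGT₁) = 0.182222.
Reduction = 0.288889 − 0.182222 = 0.1067.

0.1067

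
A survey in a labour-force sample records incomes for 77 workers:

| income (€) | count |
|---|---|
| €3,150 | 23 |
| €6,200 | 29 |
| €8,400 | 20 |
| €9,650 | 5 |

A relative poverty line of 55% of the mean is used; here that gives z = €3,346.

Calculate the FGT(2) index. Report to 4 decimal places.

Below z: 23×€3,150 (q = 23 of N = 77).
Gap ratios (z−y)/z: (3346−3150)/3346 = 0.0586 (×23).
Squared: 0.0034 (×23).
Sum = 0.078920; P₂ = 0.078920 / 77 = 0.0010.

0.0010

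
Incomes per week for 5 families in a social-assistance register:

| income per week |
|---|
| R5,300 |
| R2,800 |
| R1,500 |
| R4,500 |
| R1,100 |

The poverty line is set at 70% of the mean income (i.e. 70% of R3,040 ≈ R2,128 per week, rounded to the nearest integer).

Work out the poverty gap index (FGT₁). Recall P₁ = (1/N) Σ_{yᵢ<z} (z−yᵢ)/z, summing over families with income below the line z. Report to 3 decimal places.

Poor units: R1,100, R1,500 (q = 2 of N = 5).
Normalized shortfalls: (2128−1100)/2128 = 0.4831; (2128−1500)/2128 = 0.2951.
Sum of shortfalls = 0.778195; P₁ averages over all N: 0.778195 / 5 = 0.156.

0.156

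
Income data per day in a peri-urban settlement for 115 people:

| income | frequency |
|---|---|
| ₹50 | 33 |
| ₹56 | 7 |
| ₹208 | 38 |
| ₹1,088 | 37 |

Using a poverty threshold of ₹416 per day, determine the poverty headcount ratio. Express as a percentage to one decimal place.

67.8%

78 of the 115 people have income below ₹416.
H = 78/115 = 67.8%.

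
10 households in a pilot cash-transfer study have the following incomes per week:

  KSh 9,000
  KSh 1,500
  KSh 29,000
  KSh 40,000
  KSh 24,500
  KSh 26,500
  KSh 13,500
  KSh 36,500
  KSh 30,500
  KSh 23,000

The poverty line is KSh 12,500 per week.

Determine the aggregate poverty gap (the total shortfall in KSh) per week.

KSh 14,500

Below the line: KSh 1,500, KSh 9,000 (q = 2 of N = 10).
Individual gaps: 12500−1500 = 11000; 12500−9000 = 3500.
Aggregate gap = KSh 14,500.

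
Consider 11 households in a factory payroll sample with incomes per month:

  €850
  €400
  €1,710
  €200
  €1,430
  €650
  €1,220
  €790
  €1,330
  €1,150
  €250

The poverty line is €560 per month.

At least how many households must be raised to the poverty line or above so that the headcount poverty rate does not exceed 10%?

2

Currently q = 3 of N = 11 are below the line (H = 0.273).
A headcount ratio of at most 10% allows at most ⌊0.10 × 11⌋ = 1 poor households.
So at least 3 − 1 = 2 must be lifted.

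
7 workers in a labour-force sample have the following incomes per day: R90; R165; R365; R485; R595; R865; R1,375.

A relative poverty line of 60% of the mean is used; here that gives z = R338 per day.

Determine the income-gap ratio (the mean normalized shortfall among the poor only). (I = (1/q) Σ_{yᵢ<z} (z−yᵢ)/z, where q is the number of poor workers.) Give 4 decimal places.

Below the line: R90, R165 (q = 2 of N = 7).
Relative gaps: 0.7337, 0.5118; sum = 1.245562.
The income-gap ratio divides by q (the poor only): 1.245562 / 2 = 0.6228.

0.6228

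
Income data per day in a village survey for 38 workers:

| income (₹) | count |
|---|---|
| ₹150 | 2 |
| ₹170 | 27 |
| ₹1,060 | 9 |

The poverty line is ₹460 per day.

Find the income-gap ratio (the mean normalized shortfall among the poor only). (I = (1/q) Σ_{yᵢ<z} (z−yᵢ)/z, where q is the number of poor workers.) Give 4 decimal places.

Poor units: 2×₹150, 27×₹170 (q = 29 of N = 38).
Relative gaps: 0.6739 (×2), 0.6304 (×27); sum = 18.369565.
I averages over the q = 29 poor units only: 18.369565 / 29 = 0.6334.

0.6334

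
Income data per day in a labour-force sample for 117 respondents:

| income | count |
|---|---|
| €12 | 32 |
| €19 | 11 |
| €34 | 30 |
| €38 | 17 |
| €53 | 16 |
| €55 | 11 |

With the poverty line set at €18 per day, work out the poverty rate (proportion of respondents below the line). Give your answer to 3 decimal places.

32 of the 117 respondents have income below €18.
H = 32/117 = 0.274.

0.274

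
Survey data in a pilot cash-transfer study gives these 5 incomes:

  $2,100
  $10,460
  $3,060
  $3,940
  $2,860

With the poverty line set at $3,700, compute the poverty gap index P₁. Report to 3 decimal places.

Below z: $2,100, $2,860, $3,060 (q = 3 of N = 5).
Gap ratios (z−y)/z: (3700−2100)/3700 = 0.4324; (3700−2860)/3700 = 0.2270; (3700−3060)/3700 = 0.1730.
Sum of shortfalls = 0.832432; P₁ averages over all N: 0.832432 / 5 = 0.166.

0.166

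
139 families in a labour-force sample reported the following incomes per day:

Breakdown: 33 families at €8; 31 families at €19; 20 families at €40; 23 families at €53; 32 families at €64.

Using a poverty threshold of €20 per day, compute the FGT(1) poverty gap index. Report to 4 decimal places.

Below the line: 33×€8, 31×€19 (q = 64 of N = 139).
Shortfall ratios: (20−8)/20 = 0.6000 (×33); (20−19)/20 = 0.0500 (×31).
Sum of shortfalls = 21.350000; P₁ averages over all N: 21.350000 / 139 = 0.1536.

0.1536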